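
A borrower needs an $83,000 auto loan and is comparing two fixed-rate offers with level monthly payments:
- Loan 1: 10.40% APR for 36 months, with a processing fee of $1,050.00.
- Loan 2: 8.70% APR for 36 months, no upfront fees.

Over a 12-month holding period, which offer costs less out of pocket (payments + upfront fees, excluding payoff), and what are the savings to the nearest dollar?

Loan 1: monthly rate = 10.4%/12 = 0.0086667; payment = 83,000 × 0.0086667 / (1 − (1+0.0086667)^−36) = $2,693.79.
Loan 2: at 8.70% the monthly rate is 0.0072500, so the payment is 83,000 × 0.0072500 / (1 − 1.0072500^−36) = $2,627.80.
Over 12 months: Loan 1 costs 12 × $2,693.79 + $1,050.00 = $33,375.48; Loan 2 costs 12 × $2,627.80 = $31,533.60.
Loan 2 is cheaper by $33,375.48 − $31,533.60 = $1,841.88.

Loan 2 by $1,842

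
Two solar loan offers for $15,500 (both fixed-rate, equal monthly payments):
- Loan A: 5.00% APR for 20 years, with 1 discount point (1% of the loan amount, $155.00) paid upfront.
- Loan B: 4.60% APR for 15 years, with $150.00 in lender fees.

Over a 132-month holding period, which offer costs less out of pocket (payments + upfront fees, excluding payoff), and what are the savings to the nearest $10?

Loan A: at 5.00% the monthly rate is 0.0041667, so the payment is 15,500 × 0.0041667 / (1 − 1.0041667^−240) = $102.29.
Loan B: at 4.60% the monthly rate is 0.0038333, so the payment is 15,500 × 0.0038333 / (1 − 1.0038333^−180) = $119.37.
Over 132 months: Loan A costs 132 × $102.29 + $155.00 = $13,657.28; Loan B costs 132 × $119.37 + $150.00 = $15,906.84.
Loan A is cheaper by $15,906.84 − $13,657.28 = $2,249.56.

Loan A by $2,250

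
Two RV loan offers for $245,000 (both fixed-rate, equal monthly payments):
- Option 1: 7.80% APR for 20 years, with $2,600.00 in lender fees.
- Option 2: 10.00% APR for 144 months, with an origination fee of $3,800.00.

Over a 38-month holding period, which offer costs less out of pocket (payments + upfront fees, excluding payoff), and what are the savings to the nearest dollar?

Option 1 by $35,744

Option 1: monthly rate = 7.8%/12 = 0.0065000; payment = 245,000 × 0.0065000 / (1 − (1+0.0065000)^−240) = $2,018.89.
Option 2: monthly rate = 10%/12 = 0.0083333; payment = 245,000 × 0.0083333 / (1 − (1+0.0083333)^−144) = $2,927.94.
Over 38 months: Option 1 costs 38 × $2,018.89 + $2,600.00 = $79,317.82; Option 2 costs 38 × $2,927.94 + $3,800.00 = $115,061.72.
Option 1 is cheaper by $115,061.72 − $79,317.82 = $35,743.90.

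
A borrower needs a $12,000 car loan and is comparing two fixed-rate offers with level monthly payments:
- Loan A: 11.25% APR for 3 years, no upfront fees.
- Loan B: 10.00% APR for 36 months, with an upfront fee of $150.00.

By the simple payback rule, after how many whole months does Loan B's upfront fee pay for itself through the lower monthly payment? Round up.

Loan A: monthly rate = 11.25%/12 = 0.0093750; payment = 12,000 × 0.0093750 / (1 − (1+0.0093750)^−36) = $394.29.
Loan B: monthly rate = 10%/12 = 0.0083333; payment = 12,000 × 0.0083333 / (1 − (1+0.0083333)^−36) = $387.21.
Monthly savings = $394.29 − $387.21 = $7.08.
Break-even = $150.00 / $7.08 = 21.19 → 22 months.

22 months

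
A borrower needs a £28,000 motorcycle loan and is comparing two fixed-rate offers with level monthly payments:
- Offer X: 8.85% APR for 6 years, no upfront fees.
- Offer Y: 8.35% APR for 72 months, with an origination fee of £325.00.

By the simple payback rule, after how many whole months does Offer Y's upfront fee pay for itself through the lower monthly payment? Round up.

48 months

Offer X: at 8.85% the monthly rate is 0.0073750, so the payment is 28,000 × 0.0073750 / (1 − 1.0073750^−72) = £502.63.
Offer Y: monthly rate = 8.35%/12 = 0.0069583; payment = 28,000 × 0.0069583 / (1 − (1+0.0069583)^−72) = £495.73.
Monthly savings = £502.63 − £495.73 = £6.90.
Break-even = £325.00 / £6.90 = 47.10 → 48 months.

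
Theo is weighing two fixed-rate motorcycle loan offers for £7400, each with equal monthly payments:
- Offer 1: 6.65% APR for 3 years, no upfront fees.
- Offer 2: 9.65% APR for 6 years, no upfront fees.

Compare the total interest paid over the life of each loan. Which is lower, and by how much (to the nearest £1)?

Offer 1: monthly rate = 6.65%/12 = 0.0055417; payment = 7,400 × 0.0055417 / (1 − (1+0.0055417)^−36) = £227.31.
Total interest on Offer 1 = 36 × £227.31 − £7,400 = £783.16.
Offer 2: at 9.65% the monthly rate is 0.0080417, so the payment is 7,400 × 0.0080417 / (1 − 1.0080417^−72) = £135.79.
Total interest on Offer 2 = 72 × £135.79 − £7,400 = £2,376.88.
Offer 1 is lower by £1,593.72.

Offer 1 by £1,594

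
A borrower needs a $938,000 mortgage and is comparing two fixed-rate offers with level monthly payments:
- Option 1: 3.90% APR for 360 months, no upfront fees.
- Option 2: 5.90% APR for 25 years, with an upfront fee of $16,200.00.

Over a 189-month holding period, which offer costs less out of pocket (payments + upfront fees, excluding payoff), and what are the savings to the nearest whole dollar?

Option 1: at 3.90% the monthly rate is 0.0032500, so the payment is 938,000 × 0.0032500 / (1 − 1.0032500^−360) = $4,424.25.
Option 2: monthly rate = 5.9%/12 = 0.0049167; payment = 938,000 × 0.0049167 / (1 − (1+0.0049167)^−300) = $5,986.34.
Over 189 months: Option 1 costs 189 × $4,424.25 = $836,183.25; Option 2 costs 189 × $5,986.34 + $16,200.00 = $1,147,618.26.
Option 1 is cheaper by $1,147,618.26 − $836,183.25 = $311,435.01.

Option 1 by $311,435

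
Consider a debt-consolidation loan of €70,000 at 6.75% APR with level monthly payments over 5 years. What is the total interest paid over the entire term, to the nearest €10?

€12,670

Monthly rate = 6.75%/12 = 0.0056250; payment = 70,000 × 0.0056250 / (1 − (1+0.0056250)^−60) = €1,377.84.
Total paid = 60 × €1,377.84 = €82,670.40; interest = €82,670.40 − €70,000 = €12,670.40.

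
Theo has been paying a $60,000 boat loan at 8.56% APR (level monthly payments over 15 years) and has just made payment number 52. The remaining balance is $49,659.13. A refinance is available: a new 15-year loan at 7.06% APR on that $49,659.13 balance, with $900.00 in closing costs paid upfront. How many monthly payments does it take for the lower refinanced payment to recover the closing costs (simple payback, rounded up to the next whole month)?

7 months

Current payment = 60,000 × 8.56%/12 / (1 − (1+0.0071333)^−180) = $592.96.
Refinanced payment = 49,659.13 × 0.0058833 / (1 − (1+0.0058833)^−180) = $448.02.
Monthly savings = $592.96 − $448.02 = $144.94.
Break-even = $900.00 / $144.94 = 6.21 → 7 months.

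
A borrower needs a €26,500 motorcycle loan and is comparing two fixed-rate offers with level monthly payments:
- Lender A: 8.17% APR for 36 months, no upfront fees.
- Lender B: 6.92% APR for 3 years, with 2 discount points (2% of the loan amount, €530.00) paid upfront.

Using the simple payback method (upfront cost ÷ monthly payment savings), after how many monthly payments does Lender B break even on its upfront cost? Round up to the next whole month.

35 months

Lender A: monthly rate = 8.17%/12 = 0.0068083; payment = 26,500 × 0.0068083 / (1 − (1+0.0068083)^−36) = €832.49.
Lender B: at 6.92% the monthly rate is 0.0057667, so the payment is 26,500 × 0.0057667 / (1 − 1.0057667^−36) = €817.27.
Monthly savings = €832.49 − €817.27 = €15.22.
Break-even = €530.00 / €15.22 = 34.82 → 35 months.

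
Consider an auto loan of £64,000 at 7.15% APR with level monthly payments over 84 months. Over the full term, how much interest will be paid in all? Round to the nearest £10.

£17,530

Monthly rate = 7.15%/12 = 0.0059583; payment = 64,000 × 0.0059583 / (1 − (1+0.0059583)^−84) = £970.63.
Total paid = 84 × £970.63 = £81,532.92; interest = £81,532.92 − £64,000 = £17,532.92.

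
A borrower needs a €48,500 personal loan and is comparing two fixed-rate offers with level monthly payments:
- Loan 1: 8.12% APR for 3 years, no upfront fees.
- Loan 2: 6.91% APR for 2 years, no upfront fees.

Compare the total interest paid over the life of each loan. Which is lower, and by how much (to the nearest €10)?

Loan 1: at 8.12% the monthly rate is 0.0067667, so the payment is 48,500 × 0.0067667 / (1 − 1.0067667^−36) = €1,522.50.
Total interest on Loan 1 = 36 × €1,522.50 − €48,500 = €6,310.00.
Loan 2: monthly rate = 6.91%/12 = 0.0057583; payment = 48,500 × 0.0057583 / (1 − (1+0.0057583)^−24) = €2,169.49.
Total interest on Loan 2 = 24 × €2,169.49 − €48,500 = €3,567.76.
Loan 2 is lower by €2,742.24.

Loan 2 by €2,740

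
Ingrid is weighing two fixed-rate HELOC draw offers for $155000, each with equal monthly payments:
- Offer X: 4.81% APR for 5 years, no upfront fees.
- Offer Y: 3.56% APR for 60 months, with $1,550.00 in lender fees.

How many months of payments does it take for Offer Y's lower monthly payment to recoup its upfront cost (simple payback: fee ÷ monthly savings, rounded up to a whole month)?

Offer X: monthly rate = 4.81%/12 = 0.0040083; payment = 155,000 × 0.0040083 / (1 − (1+0.0040083)^−60) = $2,911.57.
Offer Y: at 3.56% the monthly rate is 0.0029667, so the payment is 155,000 × 0.0029667 / (1 − 1.0029667^−60) = $2,823.89.
Monthly savings = $2,911.57 − $2,823.89 = $87.68.
Break-even = $1,550.00 / $87.68 = 17.68 → 18 months.

18 months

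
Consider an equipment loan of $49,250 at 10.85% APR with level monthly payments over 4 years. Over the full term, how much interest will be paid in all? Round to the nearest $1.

$11,677

Monthly rate = 10.85%/12 = 0.0090417; payment = 49,250 × 0.0090417 / (1 − (1+0.0090417)^−48) = $1,269.31.
Total paid = 48 × $1,269.31 = $60,926.88; interest = $60,926.88 − $49,250 = $11,676.88.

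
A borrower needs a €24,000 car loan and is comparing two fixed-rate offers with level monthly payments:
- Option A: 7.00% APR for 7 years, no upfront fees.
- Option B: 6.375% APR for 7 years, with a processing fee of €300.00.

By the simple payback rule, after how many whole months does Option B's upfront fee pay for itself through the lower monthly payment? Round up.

42 months

Option A: at 7.00% the monthly rate is 0.0058333, so the payment is 24,000 × 0.0058333 / (1 − 1.0058333^−84) = €362.22.
Option B: monthly rate = 6.375%/12 = 0.0053125; payment = 24,000 × 0.0053125 / (1 − (1+0.0053125)^−84) = €354.94.
Monthly savings = €362.22 − €354.94 = €7.28.
Break-even = €300.00 / €7.28 = 41.21 → 42 months.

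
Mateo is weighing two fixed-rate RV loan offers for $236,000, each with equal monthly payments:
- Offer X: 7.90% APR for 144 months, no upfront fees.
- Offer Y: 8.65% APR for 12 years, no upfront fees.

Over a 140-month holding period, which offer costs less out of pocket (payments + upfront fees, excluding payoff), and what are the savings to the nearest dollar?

Offer X by $13,689

Offer X: at 7.90% the monthly rate is 0.0065833, so the payment is 236,000 × 0.0065833 / (1 − 1.0065833^−144) = $2,541.67.
Offer Y: at 8.65% the monthly rate is 0.0072083, so the payment is 236,000 × 0.0072083 / (1 − 1.0072083^−144) = $2,639.45.
Over 140 months: Offer X costs 140 × $2,541.67 = $355,833.80; Offer Y costs 140 × $2,639.45 = $369,523.00.
Offer X is cheaper by $369,523.00 − $355,833.80 = $13,689.20.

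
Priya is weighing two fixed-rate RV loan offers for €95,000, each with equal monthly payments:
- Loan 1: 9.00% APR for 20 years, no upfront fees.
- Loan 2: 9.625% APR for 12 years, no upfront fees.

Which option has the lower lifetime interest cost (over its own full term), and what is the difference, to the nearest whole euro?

Loan 1: monthly rate = 9%/12 = 0.0075000; payment = 95,000 × 0.0075000 / (1 − (1+0.0075000)^−240) = €854.74.
Total interest on Loan 1 = 240 × €854.74 − €95,000 = €110,137.60.
Loan 2: monthly rate = 9.625%/12 = 0.0080208; payment = 95,000 × 0.0080208 / (1 − (1+0.0080208)^−144) = €1,114.84.
Total interest on Loan 2 = 144 × €1,114.84 − €95,000 = €65,536.96.
Loan 2 is lower by €44,600.64.

Loan 2 by €44,601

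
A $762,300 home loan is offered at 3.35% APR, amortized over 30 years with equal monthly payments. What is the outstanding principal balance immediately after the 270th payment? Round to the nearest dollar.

$267,040

With monthly rate i = 3.35%/12 = 0.0027917, the balance after k of n payments is P · [(1+i)^n − (1+i)^k] / [(1+i)^n − 1].
(1+0.0027917)^360 = 2.72808471 and (1+0.0027917)^270 = 2.12272331, so the balance is 762,300 × (2.72808471 − 2.12272331) / (2.72808471 − 1) = $267,039.57.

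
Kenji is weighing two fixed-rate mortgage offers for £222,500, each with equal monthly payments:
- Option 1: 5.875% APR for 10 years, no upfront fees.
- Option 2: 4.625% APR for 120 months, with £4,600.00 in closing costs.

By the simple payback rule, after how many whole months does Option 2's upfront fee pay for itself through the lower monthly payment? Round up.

Option 1: at 5.875% the monthly rate is 0.0048958, so the payment is 222,500 × 0.0048958 / (1 − 1.0048958^−120) = £2,456.26.
Option 2: at 4.625% the monthly rate is 0.0038542, so the payment is 222,500 × 0.0038542 / (1 − 1.0038542^−120) = £2,319.38.
Monthly savings = £2,456.26 − £2,319.38 = £136.88.
Break-even = £4,600.00 / £136.88 = 33.61 → 34 months.

34 months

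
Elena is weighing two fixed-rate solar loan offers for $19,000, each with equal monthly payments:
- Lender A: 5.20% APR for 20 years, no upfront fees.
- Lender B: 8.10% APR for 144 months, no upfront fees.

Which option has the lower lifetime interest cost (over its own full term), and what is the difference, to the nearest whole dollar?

Lender B by $834

Lender A: monthly rate = 5.2%/12 = 0.0043333; payment = 19,000 × 0.0043333 / (1 − (1+0.0043333)^−240) = $127.50.
Total interest on Lender A = 240 × $127.50 − $19,000 = $11,600.00.
Lender B: at 8.10% the monthly rate is 0.0067500, so the payment is 19,000 × 0.0067500 / (1 − 1.0067500^−144) = $206.71.
Total interest on Lender B = 144 × $206.71 − $19,000 = $10,766.24.
Lender B is lower by $833.76.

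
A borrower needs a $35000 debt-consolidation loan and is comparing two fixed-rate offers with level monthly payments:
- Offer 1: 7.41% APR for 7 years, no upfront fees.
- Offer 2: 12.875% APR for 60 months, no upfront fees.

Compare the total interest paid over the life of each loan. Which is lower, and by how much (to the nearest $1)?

Offer 1 by $2,683

Offer 1: at 7.41% the monthly rate is 0.0061750, so the payment is 35,000 × 0.0061750 / (1 − 1.0061750^−84) = $535.29.
Total interest on Offer 1 = 84 × $535.29 − $35,000 = $9,964.36.
Offer 2: monthly rate = 12.875%/12 = 0.0107292; payment = 35,000 × 0.0107292 / (1 − (1+0.0107292)^−60) = $794.12.
Total interest on Offer 2 = 60 × $794.12 − $35,000 = $12,647.20.
Offer 1 is lower by $2,682.84.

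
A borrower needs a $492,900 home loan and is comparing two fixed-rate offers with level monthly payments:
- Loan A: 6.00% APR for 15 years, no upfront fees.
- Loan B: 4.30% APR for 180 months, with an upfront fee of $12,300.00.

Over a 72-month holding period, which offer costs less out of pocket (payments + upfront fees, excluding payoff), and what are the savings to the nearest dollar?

Loan B by $19,301

Loan A: at 6.00% the monthly rate is 0.0050000, so the payment is 492,900 × 0.0050000 / (1 − 1.0050000^−180) = $4,159.37.
Loan B: monthly rate = 4.3%/12 = 0.0035833; payment = 492,900 × 0.0035833 / (1 − (1+0.0035833)^−180) = $3,720.47.
Over 72 months: Loan A costs 72 × $4,159.37 = $299,474.64; Loan B costs 72 × $3,720.47 + $12,300.00 = $280,173.84.
Loan B is cheaper by $299,474.64 − $280,173.84 = $19,300.80.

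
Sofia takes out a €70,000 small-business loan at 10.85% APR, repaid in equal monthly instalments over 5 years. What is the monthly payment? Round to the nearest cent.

At 10.85% the monthly rate is 0.0090417, so the payment is 70,000 × 0.0090417 / (1 − 1.0090417^−60) = €1,516.74.

€1,516.74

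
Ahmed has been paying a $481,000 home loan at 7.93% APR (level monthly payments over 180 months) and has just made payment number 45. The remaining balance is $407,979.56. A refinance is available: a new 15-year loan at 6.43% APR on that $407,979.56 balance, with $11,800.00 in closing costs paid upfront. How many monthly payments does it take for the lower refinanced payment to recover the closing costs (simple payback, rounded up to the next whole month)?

Current payment = 481,000 × 7.93%/12 / (1 − (1+0.0066083)^−180) = $4,577.27.
Refinanced payment = 407,979.56 × 0.0053583 / (1 − (1+0.0053583)^−180) = $3,538.26.
Monthly savings = $4,577.27 − $3,538.26 = $1,039.01.
Break-even = $11,800.00 / $1,039.01 = 11.36 → 12 months.

12 months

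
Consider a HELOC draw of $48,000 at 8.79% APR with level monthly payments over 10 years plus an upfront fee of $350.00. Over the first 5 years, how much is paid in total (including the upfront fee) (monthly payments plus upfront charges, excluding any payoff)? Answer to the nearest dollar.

At 8.79% the monthly rate is 0.0073250, so the payment is 48,000 × 0.0073250 / (1 − 1.0073250^−120) = $602.60.
Total outlay = 60 × $602.60 + $350.00 = $36,506.00.

$36,506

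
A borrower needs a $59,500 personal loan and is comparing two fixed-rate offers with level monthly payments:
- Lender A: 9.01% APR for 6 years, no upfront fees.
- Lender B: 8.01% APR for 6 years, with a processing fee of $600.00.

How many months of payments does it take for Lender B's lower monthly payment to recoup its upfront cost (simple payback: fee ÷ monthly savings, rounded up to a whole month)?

Lender A: monthly rate = 9.01%/12 = 0.0075083; payment = 59,500 × 0.0075083 / (1 − (1+0.0075083)^−72) = $1,072.81.
Lender B: monthly rate = 8.01%/12 = 0.0066750; payment = 59,500 × 0.0066750 / (1 − (1+0.0066750)^−72) = $1,043.52.
Monthly savings = $1,072.81 − $1,043.52 = $29.29.
Break-even = $600.00 / $29.29 = 20.48 → 21 months.

21 months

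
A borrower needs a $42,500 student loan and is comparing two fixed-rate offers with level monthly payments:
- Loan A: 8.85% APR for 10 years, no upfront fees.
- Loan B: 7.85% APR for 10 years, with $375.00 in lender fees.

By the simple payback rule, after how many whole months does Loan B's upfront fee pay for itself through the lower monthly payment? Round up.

17 months

Loan A: monthly rate = 8.85%/12 = 0.0073750; payment = 42,500 × 0.0073750 / (1 − (1+0.0073750)^−120) = $534.93.
Loan B: monthly rate = 7.85%/12 = 0.0065417; payment = 42,500 × 0.0065417 / (1 − (1+0.0065417)^−120) = $512.28.
Monthly savings = $534.93 − $512.28 = $22.65.
Break-even = $375.00 / $22.65 = 16.56 → 17 months.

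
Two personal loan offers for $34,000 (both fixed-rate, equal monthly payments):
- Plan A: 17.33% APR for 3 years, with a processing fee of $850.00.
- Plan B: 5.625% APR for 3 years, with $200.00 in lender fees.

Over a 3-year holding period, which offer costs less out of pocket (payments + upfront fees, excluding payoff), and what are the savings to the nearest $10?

Plan A: at 17.33% the monthly rate is 0.0144417, so the payment is 34,000 × 0.0144417 / (1 − 1.0144417^−36) = $1,217.78.
Plan B: at 5.625% the monthly rate is 0.0046875, so the payment is 34,000 × 0.0046875 / (1 − 1.0046875^−36) = $1,028.58.
Over 36 months: Plan A costs 36 × $1,217.78 + $850.00 = $44,690.08; Plan B costs 36 × $1,028.58 + $200.00 = $37,228.88.
Plan B is cheaper by $44,690.08 − $37,228.88 = $7,461.20.

Plan B by $7,460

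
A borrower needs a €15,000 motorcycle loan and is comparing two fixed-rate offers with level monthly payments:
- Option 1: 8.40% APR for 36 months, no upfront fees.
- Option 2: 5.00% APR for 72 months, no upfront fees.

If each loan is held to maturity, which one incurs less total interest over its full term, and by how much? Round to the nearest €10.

Option 1: monthly rate = 8.4%/12 = 0.0070000; payment = 15,000 × 0.0070000 / (1 − (1+0.0070000)^−36) = €472.82.
Total interest on Option 1 = 36 × €472.82 − €15,000 = €2,021.52.
Option 2: monthly rate = 5%/12 = 0.0041667; payment = 15,000 × 0.0041667 / (1 − (1+0.0041667)^−72) = €241.57.
Total interest on Option 2 = 72 × €241.57 − €15,000 = €2,393.04.
Option 1 is lower by €371.52.

Option 1 by €370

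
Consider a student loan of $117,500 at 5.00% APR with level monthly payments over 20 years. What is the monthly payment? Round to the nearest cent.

Monthly rate = 5%/12 = 0.0041667; payment = 117,500 × 0.0041667 / (1 − (1+0.0041667)^−240) = $775.45.

$775.45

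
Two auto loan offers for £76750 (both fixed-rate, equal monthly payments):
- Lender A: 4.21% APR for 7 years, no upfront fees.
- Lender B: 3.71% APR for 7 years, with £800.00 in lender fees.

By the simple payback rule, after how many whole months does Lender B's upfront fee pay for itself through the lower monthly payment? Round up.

Lender A: monthly rate = 4.21%/12 = 0.0035083; payment = 76,750 × 0.0035083 / (1 − (1+0.0035083)^−84) = £1,056.52.
Lender B: monthly rate = 3.71%/12 = 0.0030917; payment = 76,750 × 0.0030917 / (1 − (1+0.0030917)^−84) = £1,038.87.
Monthly savings = £1,056.52 − £1,038.87 = £17.65.
Break-even = £800.00 / £17.65 = 45.33 → 46 months.

46 months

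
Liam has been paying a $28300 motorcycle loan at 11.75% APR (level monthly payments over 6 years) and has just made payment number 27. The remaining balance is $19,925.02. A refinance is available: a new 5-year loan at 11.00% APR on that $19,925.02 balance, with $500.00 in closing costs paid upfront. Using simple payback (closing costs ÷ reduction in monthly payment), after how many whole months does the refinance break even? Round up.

5 months

Current payment = 28,300 × 11.75%/12 / (1 − (1+0.0097917)^−72) = $549.60.
Refinanced payment = 19,925.02 × 0.0091667 / (1 − (1+0.0091667)^−60) = $433.22.
Monthly savings = $549.60 − $433.22 = $116.38.
Break-even = $500.00 / $116.38 = 4.30 → 5 months.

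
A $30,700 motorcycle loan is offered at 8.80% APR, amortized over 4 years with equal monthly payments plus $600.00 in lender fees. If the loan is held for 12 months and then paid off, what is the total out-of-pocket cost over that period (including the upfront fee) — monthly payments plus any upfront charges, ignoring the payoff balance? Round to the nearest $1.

Monthly rate = 8.8%/12 = 0.0073333; payment = 30,700 × 0.0073333 / (1 − (1+0.0073333)^−48) = $761.06.
Total outlay = 12 × $761.06 + $600.00 = $9,732.72.

$9,733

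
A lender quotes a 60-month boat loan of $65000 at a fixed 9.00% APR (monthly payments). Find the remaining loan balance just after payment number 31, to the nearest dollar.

$35,049

With monthly rate i = 9%/12 = 0.0075000, the balance after k of n payments is P · [(1+i)^n − (1+i)^k] / [(1+i)^n − 1].
(1+0.0075000)^60 = 1.56568103 and (1+0.0075000)^31 = 1.26065630, so the balance is 65,000 × (1.56568103 − 1.26065630) / (1.56568103 − 1) = $35,049.09.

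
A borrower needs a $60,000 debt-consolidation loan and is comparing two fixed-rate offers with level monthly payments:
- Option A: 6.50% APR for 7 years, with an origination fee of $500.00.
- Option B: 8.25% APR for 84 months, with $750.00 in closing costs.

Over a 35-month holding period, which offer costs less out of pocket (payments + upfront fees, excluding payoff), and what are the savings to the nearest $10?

Option A by $2,060

Option A: monthly rate = 6.5%/12 = 0.0054167; payment = 60,000 × 0.0054167 / (1 − (1+0.0054167)^−84) = $890.97.
Option B: monthly rate = 8.25%/12 = 0.0068750; payment = 60,000 × 0.0068750 / (1 − (1+0.0068750)^−84) = $942.66.
Over 35 months: Option A costs 35 × $890.97 + $500.00 = $31,683.95; Option B costs 35 × $942.66 + $750.00 = $33,743.10.
Option A is cheaper by $33,743.10 − $31,683.95 = $2,059.15.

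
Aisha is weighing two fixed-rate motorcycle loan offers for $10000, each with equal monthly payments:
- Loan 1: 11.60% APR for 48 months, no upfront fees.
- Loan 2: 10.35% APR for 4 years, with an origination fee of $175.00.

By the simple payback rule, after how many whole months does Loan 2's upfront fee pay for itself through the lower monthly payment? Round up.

Loan 1: at 11.60% the monthly rate is 0.0096667, so the payment is 10,000 × 0.0096667 / (1 − 1.0096667^−48) = $261.38.
Loan 2: monthly rate = 10.35%/12 = 0.0086250; payment = 10,000 × 0.0086250 / (1 − (1+0.0086250)^−48) = $255.31.
Monthly savings = $261.38 − $255.31 = $6.07.
Break-even = $175.00 / $6.07 = 28.83 → 29 months.

29 months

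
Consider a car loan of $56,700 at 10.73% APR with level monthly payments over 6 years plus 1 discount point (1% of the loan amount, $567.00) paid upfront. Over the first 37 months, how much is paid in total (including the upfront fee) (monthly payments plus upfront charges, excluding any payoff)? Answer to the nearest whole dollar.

Monthly rate = 10.73%/12 = 0.0089417; payment = 56,700 × 0.0089417 / (1 − (1+0.0089417)^−72) = $1,071.41.
Total outlay = 37 × $1,071.41 + $567.00 = $40,209.17.

$40,209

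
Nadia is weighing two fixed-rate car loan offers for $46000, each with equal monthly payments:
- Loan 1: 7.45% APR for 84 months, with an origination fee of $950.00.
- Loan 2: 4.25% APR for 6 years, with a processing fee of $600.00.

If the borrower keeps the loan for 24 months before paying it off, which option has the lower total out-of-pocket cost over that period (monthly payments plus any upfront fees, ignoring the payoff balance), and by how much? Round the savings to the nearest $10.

Loan 1 by $140

Loan 1: monthly rate = 7.45%/12 = 0.0062083; payment = 46,000 × 0.0062083 / (1 − (1+0.0062083)^−84) = $704.43.
Loan 2: monthly rate = 4.25%/12 = 0.0035417; payment = 46,000 × 0.0035417 / (1 − (1+0.0035417)^−72) = $724.93.
Over 24 months: Loan 1 costs 24 × $704.43 + $950.00 = $17,856.32; Loan 2 costs 24 × $724.93 + $600.00 = $17,998.32.
Loan 1 is cheaper by $17,998.32 − $17,856.32 = $142.00.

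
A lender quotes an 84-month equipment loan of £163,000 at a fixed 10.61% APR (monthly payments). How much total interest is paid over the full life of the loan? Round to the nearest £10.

At 10.61% the monthly rate is 0.0088417, so the payment is 163,000 × 0.0088417 / (1 − 1.0088417^−84) = £2,757.64.
Total paid = 84 × £2,757.64 = £231,641.76; interest = £231,641.76 − £163,000 = £68,641.76.

£68,640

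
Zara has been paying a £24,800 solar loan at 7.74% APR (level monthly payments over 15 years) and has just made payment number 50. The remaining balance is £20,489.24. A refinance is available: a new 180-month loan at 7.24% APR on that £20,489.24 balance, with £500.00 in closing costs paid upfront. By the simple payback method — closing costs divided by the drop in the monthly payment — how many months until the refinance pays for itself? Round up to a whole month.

11 months

Current payment = 24,800 × 7.74%/12 / (1 − (1+0.0064500)^−180) = £233.29.
Refinanced payment = 20,489.24 × 0.0060333 / (1 − (1+0.0060333)^−180) = £186.92.
Monthly savings = £233.29 − £186.92 = £46.37.
Break-even = £500.00 / £46.37 = 10.78 → 11 months.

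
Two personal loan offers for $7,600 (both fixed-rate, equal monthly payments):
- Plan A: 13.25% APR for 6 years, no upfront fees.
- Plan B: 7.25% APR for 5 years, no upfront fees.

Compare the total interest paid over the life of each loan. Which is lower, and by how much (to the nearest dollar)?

Plan A: monthly rate = 13.25%/12 = 0.0110417; payment = 7,600 × 0.0110417 / (1 − (1+0.0110417)^−72) = $153.57.
Total interest on Plan A = 72 × $153.57 − $7,600 = $3,457.04.
Plan B: monthly rate = 7.25%/12 = 0.0060417; payment = 7,600 × 0.0060417 / (1 − (1+0.0060417)^−60) = $151.39.
Total interest on Plan B = 60 × $151.39 − $7,600 = $1,483.40.
Plan B is lower by $1,973.64.

Plan B by $1,974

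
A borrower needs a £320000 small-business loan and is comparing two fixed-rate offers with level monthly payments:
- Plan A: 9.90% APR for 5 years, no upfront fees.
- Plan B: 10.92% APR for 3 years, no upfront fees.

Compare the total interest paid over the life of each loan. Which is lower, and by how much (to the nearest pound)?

Plan A: at 9.90% the monthly rate is 0.0082500, so the payment is 320,000 × 0.0082500 / (1 − 1.0082500^−60) = £6,783.32.
Total interest on Plan A = 60 × £6,783.32 − £320,000 = £86,999.20.
Plan B: at 10.92% the monthly rate is 0.0091000, so the payment is 320,000 × 0.0091000 / (1 − 1.0091000^−36) = £10,464.27.
Total interest on Plan B = 36 × £10,464.27 − £320,000 = £56,713.72.
Plan B is lower by £30,285.48.

Plan B by £30,285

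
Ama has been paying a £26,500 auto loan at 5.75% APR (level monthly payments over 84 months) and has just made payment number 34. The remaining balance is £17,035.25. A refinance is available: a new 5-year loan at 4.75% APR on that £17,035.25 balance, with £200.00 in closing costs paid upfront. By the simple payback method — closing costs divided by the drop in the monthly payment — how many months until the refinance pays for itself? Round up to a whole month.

4 months

Current payment = 26,500 × 5.75%/12 / (1 − (1+0.0047917)^−84) = £383.96.
Refinanced payment = 17,035.25 × 0.0039583 / (1 − (1+0.0039583)^−60) = £319.53.
Monthly savings = £383.96 − £319.53 = £64.43.
Break-even = £200.00 / £64.43 = 3.10 → 4 months.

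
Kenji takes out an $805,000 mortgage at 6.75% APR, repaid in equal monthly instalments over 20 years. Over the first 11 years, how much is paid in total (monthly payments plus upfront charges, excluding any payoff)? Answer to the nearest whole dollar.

Monthly rate = 6.75%/12 = 0.0056250; payment = 805,000 × 0.0056250 / (1 − (1+0.0056250)^−240) = $6,120.93.
Total outlay = 132 × $6,120.93 = $807,962.76.

$807,963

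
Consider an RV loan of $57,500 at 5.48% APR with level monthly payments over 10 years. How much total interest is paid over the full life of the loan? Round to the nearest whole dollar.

At 5.48% the monthly rate is 0.0045667, so the payment is 57,500 × 0.0045667 / (1 − 1.0045667^−120) = $623.46.
Total paid = 120 × $623.46 = $74,815.20; interest = $74,815.20 − $57,500 = $17,315.20.

$17,315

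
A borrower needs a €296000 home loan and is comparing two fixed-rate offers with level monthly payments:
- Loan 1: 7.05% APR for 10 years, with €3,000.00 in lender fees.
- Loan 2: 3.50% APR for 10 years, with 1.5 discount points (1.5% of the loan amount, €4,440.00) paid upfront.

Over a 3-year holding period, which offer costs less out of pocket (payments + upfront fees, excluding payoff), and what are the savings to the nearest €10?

Loan 2 by €17,190

Loan 1: monthly rate = 7.05%/12 = 0.0058750; payment = 296,000 × 0.0058750 / (1 − (1+0.0058750)^−120) = €3,444.44.
Loan 2: at 3.50% the monthly rate is 0.0029167, so the payment is 296,000 × 0.0029167 / (1 − 1.0029167^−120) = €2,927.02.
Over 36 months: Loan 1 costs 36 × €3,444.44 + €3,000.00 = €126,999.84; Loan 2 costs 36 × €2,927.02 + €4,440.00 = €109,812.72.
Loan 2 is cheaper by €126,999.84 − €109,812.72 = €17,187.12.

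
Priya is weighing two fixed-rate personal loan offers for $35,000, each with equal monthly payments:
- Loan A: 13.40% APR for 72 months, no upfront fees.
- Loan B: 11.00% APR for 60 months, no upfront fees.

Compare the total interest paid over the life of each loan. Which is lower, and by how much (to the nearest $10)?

Loan B by $5,460

Loan A: monthly rate = 13.4%/12 = 0.0111667; payment = 35,000 × 0.0111667 / (1 − (1+0.0111667)^−72) = $710.00.
Total interest on Loan A = 72 × $710.00 − $35,000 = $16,120.00.
Loan B: monthly rate = 11%/12 = 0.0091667; payment = 35,000 × 0.0091667 / (1 − (1+0.0091667)^−60) = $760.98.
Total interest on Loan B = 60 × $760.98 − $35,000 = $10,658.80.
Loan B is lower by $5,461.20.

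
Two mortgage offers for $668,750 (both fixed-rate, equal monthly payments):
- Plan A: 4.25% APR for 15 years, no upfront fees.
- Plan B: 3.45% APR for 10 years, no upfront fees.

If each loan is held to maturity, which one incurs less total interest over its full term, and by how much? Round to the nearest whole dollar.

Plan B by $113,874

Plan A: at 4.25% the monthly rate is 0.0035417, so the payment is 668,750 × 0.0035417 / (1 − 1.0035417^−180) = $5,030.86.
Total interest on Plan A = 180 × $5,030.86 − $668,750 = $236,804.80.
Plan B: monthly rate = 3.45%/12 = 0.0028750; payment = 668,750 × 0.0028750 / (1 − (1+0.0028750)^−120) = $6,597.34.
Total interest on Plan B = 120 × $6,597.34 − $668,750 = $122,930.80.
Plan B is lower by $113,874.00.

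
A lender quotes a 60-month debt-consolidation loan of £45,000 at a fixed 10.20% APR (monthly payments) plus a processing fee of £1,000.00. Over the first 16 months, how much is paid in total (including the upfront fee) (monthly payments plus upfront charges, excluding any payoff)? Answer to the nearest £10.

At 10.20% the monthly rate is 0.0085000, so the payment is 45,000 × 0.0085000 / (1 − 1.0085000^−60) = £960.55.
Total outlay = 16 × £960.55 + £1,000.00 = £16,368.80.

£16,370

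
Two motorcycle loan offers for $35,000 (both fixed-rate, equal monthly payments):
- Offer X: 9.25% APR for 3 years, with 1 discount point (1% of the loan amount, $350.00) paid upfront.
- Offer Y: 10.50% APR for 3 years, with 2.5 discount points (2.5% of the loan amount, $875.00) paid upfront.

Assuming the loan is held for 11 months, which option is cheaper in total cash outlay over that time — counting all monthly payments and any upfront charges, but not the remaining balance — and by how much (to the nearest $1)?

Offer X by $751

Offer X: monthly rate = 9.25%/12 = 0.0077083; payment = 35,000 × 0.0077083 / (1 − (1+0.0077083)^−36) = $1,117.07.
Offer Y: at 10.50% the monthly rate is 0.0087500, so the payment is 35,000 × 0.0087500 / (1 − 1.0087500^−36) = $1,137.59.
Over 11 months: Offer X costs 11 × $1,117.07 + $350.00 = $12,637.77; Offer Y costs 11 × $1,137.59 + $875.00 = $13,388.49.
Offer X is cheaper by $13,388.49 − $12,637.77 = $750.72.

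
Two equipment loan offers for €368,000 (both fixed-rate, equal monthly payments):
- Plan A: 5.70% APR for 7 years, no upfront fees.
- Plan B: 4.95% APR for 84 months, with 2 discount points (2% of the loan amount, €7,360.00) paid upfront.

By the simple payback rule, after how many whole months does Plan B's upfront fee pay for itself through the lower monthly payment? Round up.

57 months

Plan A: monthly rate = 5.7%/12 = 0.0047500; payment = 368,000 × 0.0047500 / (1 − (1+0.0047500)^−84) = €5,323.18.
Plan B: monthly rate = 4.95%/12 = 0.0041250; payment = 368,000 × 0.0041250 / (1 − (1+0.0041250)^−84) = €5,192.64.
Monthly savings = €5,323.18 − €5,192.64 = €130.54.
Break-even = €7,360.00 / €130.54 = 56.38 → 57 months.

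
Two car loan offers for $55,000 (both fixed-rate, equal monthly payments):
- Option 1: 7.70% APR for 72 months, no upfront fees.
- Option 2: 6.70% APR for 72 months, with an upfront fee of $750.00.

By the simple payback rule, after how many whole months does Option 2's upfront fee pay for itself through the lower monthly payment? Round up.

Option 1: at 7.70% the monthly rate is 0.0064167, so the payment is 55,000 × 0.0064167 / (1 − 1.0064167^−72) = $956.29.
Option 2: monthly rate = 6.7%/12 = 0.0055833; payment = 55,000 × 0.0055833 / (1 − (1+0.0055833)^−72) = $929.79.
Monthly savings = $956.29 − $929.79 = $26.50.
Break-even = $750.00 / $26.50 = 28.30 → 29 months.

29 months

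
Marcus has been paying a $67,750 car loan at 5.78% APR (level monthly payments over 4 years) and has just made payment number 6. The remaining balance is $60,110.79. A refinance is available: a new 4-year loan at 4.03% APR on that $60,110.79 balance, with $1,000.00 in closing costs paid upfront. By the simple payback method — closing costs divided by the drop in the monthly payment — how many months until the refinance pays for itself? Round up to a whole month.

Current payment = 67,750 × 5.78%/12 / (1 − (1+0.0048167)^−48) = $1,584.29.
Refinanced payment = 60,110.79 × 0.0033583 / (1 − (1+0.0033583)^−48) = $1,358.05.
Monthly savings = $1,584.29 − $1,358.05 = $226.24.
Break-even = $1,000.00 / $226.24 = 4.42 → 5 months.

5 months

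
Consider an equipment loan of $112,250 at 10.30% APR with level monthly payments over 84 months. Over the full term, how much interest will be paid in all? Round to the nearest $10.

At 10.30% the monthly rate is 0.0085833, so the payment is 112,250 × 0.0085833 / (1 − 1.0085833^−84) = $1,880.93.
Total paid = 84 × $1,880.93 = $157,998.12; interest = $157,998.12 − $112,250 = $45,748.12.

$45,750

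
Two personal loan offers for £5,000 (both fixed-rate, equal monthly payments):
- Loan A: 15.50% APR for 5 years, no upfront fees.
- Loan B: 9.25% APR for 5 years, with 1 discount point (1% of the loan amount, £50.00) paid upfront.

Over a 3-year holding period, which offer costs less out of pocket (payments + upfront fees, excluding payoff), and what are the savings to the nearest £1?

Loan B by £521

Loan A: monthly rate = 15.5%/12 = 0.0129167; payment = 5,000 × 0.0129167 / (1 − (1+0.0129167)^−60) = £120.27.
Loan B: monthly rate = 9.25%/12 = 0.0077083; payment = 5,000 × 0.0077083 / (1 − (1+0.0077083)^−60) = £104.40.
Over 36 months: Loan A costs 36 × £120.27 = £4,329.72; Loan B costs 36 × £104.40 + £50.00 = £3,808.40.
Loan B is cheaper by £4,329.72 − £3,808.40 = £521.32.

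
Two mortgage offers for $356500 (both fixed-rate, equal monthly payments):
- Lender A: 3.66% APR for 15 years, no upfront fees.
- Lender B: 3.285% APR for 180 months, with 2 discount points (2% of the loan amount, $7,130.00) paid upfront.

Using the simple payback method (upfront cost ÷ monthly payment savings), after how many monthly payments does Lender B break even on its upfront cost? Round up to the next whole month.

Lender A: at 3.66% the monthly rate is 0.0030500, so the payment is 356,500 × 0.0030500 / (1 − 1.0030500^−180) = $2,576.66.
Lender B: at 3.285% the monthly rate is 0.0027375, so the payment is 356,500 × 0.0027375 / (1 − 1.0027375^−180) = $2,511.08.
Monthly savings = $2,576.66 − $2,511.08 = $65.58.
Break-even = $7,130.00 / $65.58 = 108.72 → 109 months.

109 months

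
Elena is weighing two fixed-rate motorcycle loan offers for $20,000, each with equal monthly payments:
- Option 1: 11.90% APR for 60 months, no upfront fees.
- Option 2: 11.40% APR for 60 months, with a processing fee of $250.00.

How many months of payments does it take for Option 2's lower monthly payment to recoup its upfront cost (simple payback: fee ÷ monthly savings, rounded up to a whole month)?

Option 1: at 11.90% the monthly rate is 0.0099167, so the payment is 20,000 × 0.0099167 / (1 − 1.0099167^−60) = $443.88.
Option 2: at 11.40% the monthly rate is 0.0095000, so the payment is 20,000 × 0.0095000 / (1 − 1.0095000^−60) = $438.85.
Monthly savings = $443.88 − $438.85 = $5.03.
Break-even = $250.00 / $5.03 = 49.70 → 50 months.

50 months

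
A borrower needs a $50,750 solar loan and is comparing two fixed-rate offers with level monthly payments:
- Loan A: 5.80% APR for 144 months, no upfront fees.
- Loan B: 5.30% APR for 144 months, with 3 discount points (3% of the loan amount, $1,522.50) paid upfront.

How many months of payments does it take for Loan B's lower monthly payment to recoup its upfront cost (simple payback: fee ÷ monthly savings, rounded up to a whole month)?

Loan A: at 5.80% the monthly rate is 0.0048333, so the payment is 50,750 × 0.0048333 / (1 − 1.0048333^−144) = $490.01.
Loan B: monthly rate = 5.3%/12 = 0.0044167; payment = 50,750 × 0.0044167 / (1 − (1+0.0044167)^−144) = $477.06.
Monthly savings = $490.01 − $477.06 = $12.95.
Break-even = $1,522.50 / $12.95 = 117.57 → 118 months.

118 months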